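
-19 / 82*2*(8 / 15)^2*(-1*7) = 8512 / 9225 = 0.92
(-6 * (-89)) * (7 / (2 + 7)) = 415.33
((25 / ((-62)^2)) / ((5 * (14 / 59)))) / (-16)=-295 / 861056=-0.00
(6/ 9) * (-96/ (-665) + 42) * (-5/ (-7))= 18684/ 931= 20.07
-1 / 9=-0.11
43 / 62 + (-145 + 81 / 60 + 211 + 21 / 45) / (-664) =730421 / 1235040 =0.59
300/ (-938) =-150/ 469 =-0.32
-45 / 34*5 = -225 / 34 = -6.62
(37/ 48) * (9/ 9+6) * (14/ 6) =1813/ 144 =12.59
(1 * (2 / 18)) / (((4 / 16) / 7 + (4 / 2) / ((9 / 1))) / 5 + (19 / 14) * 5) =28 / 1723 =0.02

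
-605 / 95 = -121 / 19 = -6.37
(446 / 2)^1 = 223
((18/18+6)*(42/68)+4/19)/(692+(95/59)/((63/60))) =3629031/555100048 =0.01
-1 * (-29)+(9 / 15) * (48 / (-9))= 129 / 5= 25.80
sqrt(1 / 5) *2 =2 *sqrt(5) / 5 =0.89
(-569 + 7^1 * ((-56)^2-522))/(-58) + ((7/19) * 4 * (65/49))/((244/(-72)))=-144106817/470554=-306.25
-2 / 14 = -1 / 7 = -0.14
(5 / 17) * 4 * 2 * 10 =400 / 17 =23.53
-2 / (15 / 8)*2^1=-32 / 15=-2.13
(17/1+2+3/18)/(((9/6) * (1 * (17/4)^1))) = 460/153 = 3.01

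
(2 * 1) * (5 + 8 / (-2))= 2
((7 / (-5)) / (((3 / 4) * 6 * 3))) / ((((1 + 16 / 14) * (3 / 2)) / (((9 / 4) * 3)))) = -49 / 225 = -0.22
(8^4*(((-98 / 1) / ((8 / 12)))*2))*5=-6021120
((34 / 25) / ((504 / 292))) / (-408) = -73 / 37800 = -0.00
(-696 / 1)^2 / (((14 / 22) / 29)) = 22075529.14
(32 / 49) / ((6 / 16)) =256 / 147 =1.74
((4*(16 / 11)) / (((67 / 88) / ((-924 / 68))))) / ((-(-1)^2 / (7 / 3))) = 242.29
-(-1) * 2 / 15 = 2 / 15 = 0.13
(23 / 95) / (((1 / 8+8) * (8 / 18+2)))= 828 / 67925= 0.01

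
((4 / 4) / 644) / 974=1 / 627256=0.00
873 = 873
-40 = -40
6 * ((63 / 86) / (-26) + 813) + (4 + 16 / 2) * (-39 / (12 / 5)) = 5235405 / 1118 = 4682.83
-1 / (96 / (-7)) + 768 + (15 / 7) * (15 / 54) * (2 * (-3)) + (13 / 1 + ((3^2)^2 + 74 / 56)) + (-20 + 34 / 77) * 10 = 4910051 / 7392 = 664.24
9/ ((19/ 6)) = 54/ 19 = 2.84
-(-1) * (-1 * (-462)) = 462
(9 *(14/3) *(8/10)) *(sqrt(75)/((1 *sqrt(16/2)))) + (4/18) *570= 42 *sqrt(6) + 380/3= 229.55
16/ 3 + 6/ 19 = 5.65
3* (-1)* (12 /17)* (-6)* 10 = 2160 /17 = 127.06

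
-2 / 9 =-0.22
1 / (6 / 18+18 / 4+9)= 6 / 83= 0.07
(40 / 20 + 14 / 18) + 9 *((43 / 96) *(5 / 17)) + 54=283789 / 4896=57.96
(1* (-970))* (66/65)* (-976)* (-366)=-4573793664/13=-351830281.85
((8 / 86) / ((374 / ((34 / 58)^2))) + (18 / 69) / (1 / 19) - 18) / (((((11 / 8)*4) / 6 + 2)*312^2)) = -59668559 / 1298825968440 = -0.00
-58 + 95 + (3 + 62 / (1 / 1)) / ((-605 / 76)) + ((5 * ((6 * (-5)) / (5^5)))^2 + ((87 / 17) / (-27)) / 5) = 8330591468 / 289265625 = 28.80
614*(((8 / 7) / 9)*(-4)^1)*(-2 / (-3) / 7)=-39296 / 1323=-29.70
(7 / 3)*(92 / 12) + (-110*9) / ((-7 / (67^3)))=2679799457 / 63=42536499.32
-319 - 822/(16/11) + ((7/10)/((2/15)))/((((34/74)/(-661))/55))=-416293.46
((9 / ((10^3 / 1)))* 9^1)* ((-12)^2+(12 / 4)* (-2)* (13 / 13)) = 5589 / 500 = 11.18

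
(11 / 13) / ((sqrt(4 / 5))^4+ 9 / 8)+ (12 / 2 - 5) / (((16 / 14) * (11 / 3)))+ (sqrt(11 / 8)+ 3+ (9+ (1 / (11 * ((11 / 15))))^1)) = 14.01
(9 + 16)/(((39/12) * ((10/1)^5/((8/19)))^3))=1/1741542968750000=0.00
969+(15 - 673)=311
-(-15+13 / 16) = 227 / 16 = 14.19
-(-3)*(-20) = -60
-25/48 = -0.52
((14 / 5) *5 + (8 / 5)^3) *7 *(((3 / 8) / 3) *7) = 55419 / 500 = 110.84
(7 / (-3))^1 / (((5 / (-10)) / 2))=28 / 3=9.33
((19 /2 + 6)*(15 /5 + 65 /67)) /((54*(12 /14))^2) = 202027 /7033392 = 0.03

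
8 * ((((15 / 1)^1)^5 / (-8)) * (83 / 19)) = -63028125 / 19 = -3317269.74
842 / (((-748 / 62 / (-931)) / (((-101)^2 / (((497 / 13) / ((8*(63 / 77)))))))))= 16573492150488 / 146047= 113480538.12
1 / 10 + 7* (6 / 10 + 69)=4873 / 10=487.30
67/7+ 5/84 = 809/84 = 9.63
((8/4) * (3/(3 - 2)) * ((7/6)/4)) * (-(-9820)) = 17185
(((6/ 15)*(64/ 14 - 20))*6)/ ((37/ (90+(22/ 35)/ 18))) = -4083984/ 45325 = -90.10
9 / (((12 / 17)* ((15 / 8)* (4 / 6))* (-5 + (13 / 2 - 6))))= -34 / 15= -2.27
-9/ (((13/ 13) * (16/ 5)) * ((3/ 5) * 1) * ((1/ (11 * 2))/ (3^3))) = -22275/ 8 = -2784.38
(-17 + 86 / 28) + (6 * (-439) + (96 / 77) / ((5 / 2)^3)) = -50971089 / 19250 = -2647.85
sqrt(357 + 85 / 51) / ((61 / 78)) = 52 * sqrt(807) / 61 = 24.22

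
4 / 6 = 2 / 3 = 0.67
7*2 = 14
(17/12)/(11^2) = 17/1452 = 0.01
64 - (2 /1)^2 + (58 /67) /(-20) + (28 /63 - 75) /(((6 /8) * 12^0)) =-713663 /18090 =-39.45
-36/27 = -4/3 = -1.33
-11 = -11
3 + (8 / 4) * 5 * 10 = 103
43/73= 0.59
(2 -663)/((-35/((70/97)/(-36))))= -661/1746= -0.38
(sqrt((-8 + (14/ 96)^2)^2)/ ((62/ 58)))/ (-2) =-3.73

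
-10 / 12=-5 / 6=-0.83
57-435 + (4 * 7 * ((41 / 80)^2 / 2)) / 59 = -71354633 / 188800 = -377.94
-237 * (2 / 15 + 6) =-7268 / 5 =-1453.60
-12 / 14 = -6 / 7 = -0.86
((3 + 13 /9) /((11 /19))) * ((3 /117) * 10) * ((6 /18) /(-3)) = -7600 /34749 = -0.22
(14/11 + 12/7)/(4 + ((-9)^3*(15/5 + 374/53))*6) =-1219/17949701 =-0.00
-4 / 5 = -0.80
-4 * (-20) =80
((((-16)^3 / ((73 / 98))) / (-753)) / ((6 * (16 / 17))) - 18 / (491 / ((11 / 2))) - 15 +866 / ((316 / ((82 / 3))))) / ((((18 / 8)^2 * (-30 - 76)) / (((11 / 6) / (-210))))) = 8584022067874 / 8650059936694785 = 0.00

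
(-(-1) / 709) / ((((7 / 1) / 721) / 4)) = 412 / 709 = 0.58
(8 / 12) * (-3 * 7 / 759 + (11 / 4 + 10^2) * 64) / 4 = 1663721 / 1518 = 1096.00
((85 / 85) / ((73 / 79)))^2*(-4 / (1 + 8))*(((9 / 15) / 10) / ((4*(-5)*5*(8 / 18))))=18723 / 26645000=0.00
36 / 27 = 4 / 3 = 1.33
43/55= 0.78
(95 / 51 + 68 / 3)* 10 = 4170 / 17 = 245.29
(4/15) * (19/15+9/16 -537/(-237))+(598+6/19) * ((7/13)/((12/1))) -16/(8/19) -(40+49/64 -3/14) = -50.61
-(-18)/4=9/2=4.50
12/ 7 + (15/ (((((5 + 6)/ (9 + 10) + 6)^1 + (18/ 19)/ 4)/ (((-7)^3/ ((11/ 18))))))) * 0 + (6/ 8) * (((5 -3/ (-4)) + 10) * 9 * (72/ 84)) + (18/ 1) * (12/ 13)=79683/ 728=109.45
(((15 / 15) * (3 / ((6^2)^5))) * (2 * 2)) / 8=1 / 40310784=0.00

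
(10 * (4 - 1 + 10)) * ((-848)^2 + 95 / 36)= 1682709535 / 18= 93483863.06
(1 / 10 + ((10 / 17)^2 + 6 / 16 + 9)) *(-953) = -108195043 / 11560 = -9359.43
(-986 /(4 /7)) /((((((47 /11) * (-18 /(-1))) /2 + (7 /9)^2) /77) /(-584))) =34567362522 /17401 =1986515.86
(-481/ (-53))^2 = 231361/ 2809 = 82.36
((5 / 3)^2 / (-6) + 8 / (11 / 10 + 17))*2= -205 / 4887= -0.04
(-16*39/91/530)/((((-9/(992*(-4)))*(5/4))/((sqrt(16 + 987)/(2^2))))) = -31744*sqrt(1003)/27825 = -36.13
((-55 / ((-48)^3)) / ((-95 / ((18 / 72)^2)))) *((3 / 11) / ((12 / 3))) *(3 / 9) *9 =-0.00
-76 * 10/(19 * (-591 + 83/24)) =960/14101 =0.07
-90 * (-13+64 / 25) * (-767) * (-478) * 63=108511763724 / 5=21702352744.80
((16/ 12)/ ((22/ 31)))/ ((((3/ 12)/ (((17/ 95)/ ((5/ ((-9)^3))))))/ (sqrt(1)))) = -1024488/ 5225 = -196.07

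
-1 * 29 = -29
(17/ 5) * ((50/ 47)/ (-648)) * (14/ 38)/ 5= -119/ 289332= -0.00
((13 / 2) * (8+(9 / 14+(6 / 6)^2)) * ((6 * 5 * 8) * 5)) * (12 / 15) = 421200 / 7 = 60171.43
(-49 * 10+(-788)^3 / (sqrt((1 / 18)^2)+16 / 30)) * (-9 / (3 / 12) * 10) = 15853454802000 / 53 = 299121788716.98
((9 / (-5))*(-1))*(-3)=-27 / 5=-5.40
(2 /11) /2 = 1 /11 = 0.09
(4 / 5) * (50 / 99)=40 / 99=0.40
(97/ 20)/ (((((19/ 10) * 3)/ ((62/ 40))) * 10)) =3007/ 22800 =0.13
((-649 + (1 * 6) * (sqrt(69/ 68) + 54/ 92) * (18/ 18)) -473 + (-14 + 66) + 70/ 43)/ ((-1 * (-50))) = -1053137/ 49450 + 3 * sqrt(1173)/ 850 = -21.18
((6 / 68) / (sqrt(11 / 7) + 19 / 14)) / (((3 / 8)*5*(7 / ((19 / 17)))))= 2888 / 76585 -304*sqrt(77) / 76585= 0.00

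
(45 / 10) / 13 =9 / 26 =0.35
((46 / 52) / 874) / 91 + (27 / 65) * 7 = 1307129 / 449540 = 2.91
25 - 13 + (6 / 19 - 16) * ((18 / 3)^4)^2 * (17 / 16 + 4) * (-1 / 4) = 633477900 / 19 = 33340942.11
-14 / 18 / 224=-1 / 288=-0.00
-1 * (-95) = 95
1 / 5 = 0.20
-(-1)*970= 970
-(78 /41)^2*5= -30420 /1681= -18.10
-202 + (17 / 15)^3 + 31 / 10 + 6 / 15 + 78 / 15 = -1294949 / 6750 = -191.84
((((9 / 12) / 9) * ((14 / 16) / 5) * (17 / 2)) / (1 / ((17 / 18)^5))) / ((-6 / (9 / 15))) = -0.01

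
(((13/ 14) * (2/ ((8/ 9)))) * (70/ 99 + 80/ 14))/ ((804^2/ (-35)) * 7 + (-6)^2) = -144625/ 1393284816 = -0.00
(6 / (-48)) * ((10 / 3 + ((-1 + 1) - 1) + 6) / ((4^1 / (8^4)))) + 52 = -3044 / 3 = -1014.67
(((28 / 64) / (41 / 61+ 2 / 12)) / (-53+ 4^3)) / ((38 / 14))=8967 / 513304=0.02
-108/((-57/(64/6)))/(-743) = -384/14117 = -0.03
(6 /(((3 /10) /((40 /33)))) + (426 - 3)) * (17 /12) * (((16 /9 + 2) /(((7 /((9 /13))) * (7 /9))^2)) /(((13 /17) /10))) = 29366941635 /58024967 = 506.11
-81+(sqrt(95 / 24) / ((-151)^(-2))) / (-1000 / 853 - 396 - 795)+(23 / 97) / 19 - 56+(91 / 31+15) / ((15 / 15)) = -6801800 / 57133 - 19449253 * sqrt(570) / 12203076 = -157.10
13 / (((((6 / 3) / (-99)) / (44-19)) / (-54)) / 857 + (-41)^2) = 744497325 / 96269231026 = 0.01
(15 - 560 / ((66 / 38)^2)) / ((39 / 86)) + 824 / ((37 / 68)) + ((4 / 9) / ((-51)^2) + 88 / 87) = 45006716241626 / 39510389061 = 1139.11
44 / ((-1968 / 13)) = -143 / 492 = -0.29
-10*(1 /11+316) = -34770 /11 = -3160.91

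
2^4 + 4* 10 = 56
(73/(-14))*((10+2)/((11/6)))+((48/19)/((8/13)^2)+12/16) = -39075/1463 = -26.71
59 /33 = 1.79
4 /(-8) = -1 /2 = -0.50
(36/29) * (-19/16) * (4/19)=-9/29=-0.31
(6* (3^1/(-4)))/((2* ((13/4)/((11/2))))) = -3.81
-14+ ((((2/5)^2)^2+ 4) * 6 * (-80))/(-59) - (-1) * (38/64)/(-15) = 13247431/708000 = 18.71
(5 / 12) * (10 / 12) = 25 / 72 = 0.35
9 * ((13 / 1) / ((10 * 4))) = 117 / 40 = 2.92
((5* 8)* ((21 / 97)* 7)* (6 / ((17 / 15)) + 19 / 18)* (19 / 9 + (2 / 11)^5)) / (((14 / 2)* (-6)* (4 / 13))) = -2705466104705 / 43022842038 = -62.88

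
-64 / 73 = -0.88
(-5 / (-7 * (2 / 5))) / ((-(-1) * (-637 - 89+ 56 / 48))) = -75 / 30443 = -0.00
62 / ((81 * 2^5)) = 0.02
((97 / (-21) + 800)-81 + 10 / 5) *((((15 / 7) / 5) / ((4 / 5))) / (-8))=-18805 / 392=-47.97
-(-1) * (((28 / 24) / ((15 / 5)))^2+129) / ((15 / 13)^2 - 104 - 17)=-7071805 / 6552576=-1.08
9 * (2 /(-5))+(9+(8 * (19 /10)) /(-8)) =3.50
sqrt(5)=2.24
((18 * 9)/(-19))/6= -27/19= -1.42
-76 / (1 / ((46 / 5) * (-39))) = 136344 / 5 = 27268.80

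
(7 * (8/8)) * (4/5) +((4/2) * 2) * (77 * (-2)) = -3052/5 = -610.40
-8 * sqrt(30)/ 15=-2.92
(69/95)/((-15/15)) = -69/95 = -0.73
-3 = -3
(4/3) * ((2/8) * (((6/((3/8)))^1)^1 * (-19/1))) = -101.33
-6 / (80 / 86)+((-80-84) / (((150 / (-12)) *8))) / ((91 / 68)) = -5.22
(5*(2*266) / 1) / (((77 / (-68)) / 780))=-20155200 / 11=-1832290.91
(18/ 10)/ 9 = 1/ 5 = 0.20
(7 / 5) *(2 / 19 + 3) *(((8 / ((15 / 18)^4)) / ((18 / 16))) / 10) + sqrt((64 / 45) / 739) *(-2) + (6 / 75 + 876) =261989354 / 296875- 16 *sqrt(3695) / 11085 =882.40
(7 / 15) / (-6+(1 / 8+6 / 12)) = -56 / 645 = -0.09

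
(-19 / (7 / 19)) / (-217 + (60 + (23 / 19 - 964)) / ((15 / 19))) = 0.04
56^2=3136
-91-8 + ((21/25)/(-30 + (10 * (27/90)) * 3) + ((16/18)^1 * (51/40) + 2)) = -7193/75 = -95.91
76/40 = 19/10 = 1.90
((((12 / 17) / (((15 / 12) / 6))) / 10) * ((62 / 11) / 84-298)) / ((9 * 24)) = -27529 / 58905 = -0.47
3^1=3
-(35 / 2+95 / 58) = -555 / 29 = -19.14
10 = 10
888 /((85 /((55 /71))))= 9768 /1207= 8.09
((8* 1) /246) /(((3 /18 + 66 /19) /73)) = 11096 /17015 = 0.65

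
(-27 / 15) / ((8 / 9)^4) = -59049 / 20480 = -2.88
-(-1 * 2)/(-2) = -1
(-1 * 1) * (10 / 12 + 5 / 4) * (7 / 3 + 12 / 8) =-575 / 72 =-7.99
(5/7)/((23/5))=25/161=0.16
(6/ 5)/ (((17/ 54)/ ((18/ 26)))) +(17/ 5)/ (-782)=26783/ 10166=2.63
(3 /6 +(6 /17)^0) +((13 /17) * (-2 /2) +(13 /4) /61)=3271 /4148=0.79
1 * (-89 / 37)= -89 / 37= -2.41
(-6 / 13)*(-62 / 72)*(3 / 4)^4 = 837 / 6656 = 0.13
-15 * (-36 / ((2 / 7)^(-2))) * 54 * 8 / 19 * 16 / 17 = 14929920 / 15827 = 943.32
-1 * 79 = -79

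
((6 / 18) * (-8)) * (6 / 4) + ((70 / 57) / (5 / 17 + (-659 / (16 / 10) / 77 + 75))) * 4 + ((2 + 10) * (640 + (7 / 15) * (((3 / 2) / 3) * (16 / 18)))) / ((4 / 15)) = 240528029104 / 8350101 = 28805.40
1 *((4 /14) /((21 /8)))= 16 /147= 0.11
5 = 5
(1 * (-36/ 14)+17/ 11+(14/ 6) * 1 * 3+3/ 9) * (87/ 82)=42253/ 6314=6.69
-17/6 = -2.83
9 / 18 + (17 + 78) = 191 / 2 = 95.50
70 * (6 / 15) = 28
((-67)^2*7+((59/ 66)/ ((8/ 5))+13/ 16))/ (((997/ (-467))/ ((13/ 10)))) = -25182611207/ 1316040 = -19135.14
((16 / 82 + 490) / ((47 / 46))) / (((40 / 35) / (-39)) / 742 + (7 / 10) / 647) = 605831026153080 / 1316335627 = 460240.54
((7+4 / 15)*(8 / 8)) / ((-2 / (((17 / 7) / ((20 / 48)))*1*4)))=-14824 / 175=-84.71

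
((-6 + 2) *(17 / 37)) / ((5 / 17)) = -1156 / 185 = -6.25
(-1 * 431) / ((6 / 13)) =-5603 / 6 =-933.83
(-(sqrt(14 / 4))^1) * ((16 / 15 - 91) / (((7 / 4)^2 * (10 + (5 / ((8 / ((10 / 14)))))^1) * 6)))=43168 * sqrt(14) / 184275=0.88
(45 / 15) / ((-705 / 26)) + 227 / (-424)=-64369 / 99640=-0.65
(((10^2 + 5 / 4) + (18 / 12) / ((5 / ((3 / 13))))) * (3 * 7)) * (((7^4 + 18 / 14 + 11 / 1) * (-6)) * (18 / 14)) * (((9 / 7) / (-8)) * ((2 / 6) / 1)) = 2122017.05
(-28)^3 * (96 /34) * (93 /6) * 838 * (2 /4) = -6843228672 /17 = -402542863.06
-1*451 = -451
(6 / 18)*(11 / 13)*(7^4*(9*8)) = 633864 / 13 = 48758.77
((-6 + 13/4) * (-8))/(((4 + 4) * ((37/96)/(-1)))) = -7.14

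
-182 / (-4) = 91 / 2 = 45.50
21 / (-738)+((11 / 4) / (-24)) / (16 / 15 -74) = -115763 / 4305984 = -0.03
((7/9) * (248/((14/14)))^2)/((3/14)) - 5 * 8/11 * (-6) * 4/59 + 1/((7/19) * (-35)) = 958391482423/4293135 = 223238.14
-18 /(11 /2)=-36 /11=-3.27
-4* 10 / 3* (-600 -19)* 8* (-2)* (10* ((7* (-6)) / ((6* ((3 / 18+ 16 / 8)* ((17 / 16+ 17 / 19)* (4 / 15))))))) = 1806489600 / 221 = 8174161.09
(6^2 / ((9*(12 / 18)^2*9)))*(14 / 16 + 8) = 71 / 8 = 8.88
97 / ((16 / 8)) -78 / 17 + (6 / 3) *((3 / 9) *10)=5159 / 102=50.58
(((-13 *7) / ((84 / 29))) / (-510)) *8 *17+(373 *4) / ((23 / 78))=5245591 / 1035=5068.20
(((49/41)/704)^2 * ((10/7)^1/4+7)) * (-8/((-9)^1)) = 35329/1874543616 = 0.00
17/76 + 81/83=7567/6308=1.20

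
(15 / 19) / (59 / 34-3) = -510 / 817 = -0.62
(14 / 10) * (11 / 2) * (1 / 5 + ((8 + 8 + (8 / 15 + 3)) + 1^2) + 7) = 213.55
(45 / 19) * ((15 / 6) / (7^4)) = 225 / 91238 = 0.00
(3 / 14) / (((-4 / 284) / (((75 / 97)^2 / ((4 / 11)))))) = -13179375 / 526904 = -25.01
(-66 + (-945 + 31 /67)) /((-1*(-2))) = -33853 /67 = -505.27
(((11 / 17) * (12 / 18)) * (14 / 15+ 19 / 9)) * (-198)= -66308 / 255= -260.03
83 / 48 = 1.73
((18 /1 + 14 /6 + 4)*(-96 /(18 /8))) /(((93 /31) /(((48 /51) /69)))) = -149504 /31671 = -4.72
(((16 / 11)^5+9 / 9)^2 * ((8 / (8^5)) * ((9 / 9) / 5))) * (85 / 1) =24874357145193 / 106239691165696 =0.23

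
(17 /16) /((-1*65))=-17 /1040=-0.02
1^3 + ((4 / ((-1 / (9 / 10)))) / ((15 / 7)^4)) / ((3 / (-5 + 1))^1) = 103583 / 84375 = 1.23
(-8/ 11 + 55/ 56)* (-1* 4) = -157/ 154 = -1.02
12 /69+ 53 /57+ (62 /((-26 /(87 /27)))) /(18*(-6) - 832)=53439883 /48061260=1.11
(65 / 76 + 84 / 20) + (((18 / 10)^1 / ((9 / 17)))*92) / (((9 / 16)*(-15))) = -1642489 / 51300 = -32.02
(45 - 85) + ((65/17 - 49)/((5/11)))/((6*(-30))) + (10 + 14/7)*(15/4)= 5.55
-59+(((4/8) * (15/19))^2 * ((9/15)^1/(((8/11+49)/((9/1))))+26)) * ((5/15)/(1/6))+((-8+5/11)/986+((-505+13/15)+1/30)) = -5942985511951/10708635410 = -554.97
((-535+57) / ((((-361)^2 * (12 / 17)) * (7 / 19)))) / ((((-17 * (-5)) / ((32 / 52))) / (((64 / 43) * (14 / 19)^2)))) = -1713152 / 20762090115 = -0.00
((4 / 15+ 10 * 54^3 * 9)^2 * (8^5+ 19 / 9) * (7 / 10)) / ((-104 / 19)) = -8521947249923049849571 / 10125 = -841673802461535787.61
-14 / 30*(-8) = 56 / 15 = 3.73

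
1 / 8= 0.12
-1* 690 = -690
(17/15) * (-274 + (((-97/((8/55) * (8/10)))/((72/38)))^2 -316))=870701203501/3981312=218697.05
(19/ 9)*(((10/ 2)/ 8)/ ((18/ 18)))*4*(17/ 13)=1615/ 234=6.90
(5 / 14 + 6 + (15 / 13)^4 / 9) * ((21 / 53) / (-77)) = -7862037 / 233114882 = -0.03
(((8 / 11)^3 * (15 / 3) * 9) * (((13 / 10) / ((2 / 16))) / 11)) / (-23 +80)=79872 / 278179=0.29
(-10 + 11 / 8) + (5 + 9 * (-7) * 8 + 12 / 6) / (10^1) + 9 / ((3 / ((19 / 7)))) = -14051 / 280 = -50.18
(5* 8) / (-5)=-8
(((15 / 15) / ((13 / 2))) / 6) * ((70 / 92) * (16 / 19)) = 280 / 17043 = 0.02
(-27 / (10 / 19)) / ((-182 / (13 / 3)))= 171 / 140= 1.22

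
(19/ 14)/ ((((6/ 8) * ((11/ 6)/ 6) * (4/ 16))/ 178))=324672/ 77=4216.52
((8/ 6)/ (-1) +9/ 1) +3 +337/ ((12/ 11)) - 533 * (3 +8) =-66521/ 12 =-5543.42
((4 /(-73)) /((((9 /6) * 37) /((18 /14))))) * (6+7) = -312 /18907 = -0.02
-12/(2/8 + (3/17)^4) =-4009008/83845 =-47.81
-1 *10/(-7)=10/7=1.43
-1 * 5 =-5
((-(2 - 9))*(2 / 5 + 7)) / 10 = 259 / 50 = 5.18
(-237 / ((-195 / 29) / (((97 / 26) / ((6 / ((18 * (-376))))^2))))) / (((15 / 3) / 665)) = 18803412264672 / 845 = 22252558893.10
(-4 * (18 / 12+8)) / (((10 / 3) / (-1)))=57 / 5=11.40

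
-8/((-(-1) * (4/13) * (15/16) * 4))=-104/15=-6.93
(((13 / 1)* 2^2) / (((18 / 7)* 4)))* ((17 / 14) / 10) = 0.61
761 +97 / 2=1619 / 2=809.50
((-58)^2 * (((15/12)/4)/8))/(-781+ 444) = -4205/10784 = -0.39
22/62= 11/31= 0.35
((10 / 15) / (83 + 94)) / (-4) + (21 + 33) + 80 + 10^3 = 1204307 / 1062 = 1134.00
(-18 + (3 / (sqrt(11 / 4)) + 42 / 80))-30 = -1899 / 40 + 6 * sqrt(11) / 11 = -45.67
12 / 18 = 2 / 3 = 0.67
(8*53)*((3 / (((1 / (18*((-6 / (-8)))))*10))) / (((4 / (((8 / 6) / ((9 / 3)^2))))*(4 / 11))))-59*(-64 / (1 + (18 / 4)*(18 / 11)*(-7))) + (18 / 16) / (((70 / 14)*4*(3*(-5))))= 11141263 / 111200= 100.19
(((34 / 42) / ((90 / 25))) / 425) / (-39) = -1 / 73710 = -0.00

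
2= 2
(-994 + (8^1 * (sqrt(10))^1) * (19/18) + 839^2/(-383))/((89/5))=-5423115/34087 + 380 * sqrt(10)/801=-157.60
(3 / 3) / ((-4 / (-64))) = 16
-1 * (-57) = 57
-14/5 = -2.80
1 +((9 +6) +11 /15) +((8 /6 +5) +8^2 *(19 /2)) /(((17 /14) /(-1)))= -489.19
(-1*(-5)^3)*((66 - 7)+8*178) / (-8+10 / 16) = -1483000 / 59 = -25135.59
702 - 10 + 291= 983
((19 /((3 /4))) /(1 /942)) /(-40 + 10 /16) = -190912 /315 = -606.07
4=4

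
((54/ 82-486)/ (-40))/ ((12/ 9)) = 59697/ 6560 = 9.10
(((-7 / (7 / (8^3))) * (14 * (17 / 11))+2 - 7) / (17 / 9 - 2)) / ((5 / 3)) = 3291597 / 55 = 59847.22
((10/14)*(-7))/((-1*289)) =5/289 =0.02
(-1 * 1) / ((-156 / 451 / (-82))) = -18491 / 78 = -237.06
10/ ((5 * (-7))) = -2/ 7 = -0.29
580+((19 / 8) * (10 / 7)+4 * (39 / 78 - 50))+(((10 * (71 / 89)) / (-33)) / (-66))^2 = 101367207009331 / 263023046748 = 385.39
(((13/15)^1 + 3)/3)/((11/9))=58/55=1.05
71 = 71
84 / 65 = 1.29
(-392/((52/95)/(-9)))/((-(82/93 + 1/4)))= -31169880/5473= -5695.21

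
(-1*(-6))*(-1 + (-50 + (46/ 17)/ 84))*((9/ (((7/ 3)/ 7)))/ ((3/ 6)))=-1965114/ 119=-16513.56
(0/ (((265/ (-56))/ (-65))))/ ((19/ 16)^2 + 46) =0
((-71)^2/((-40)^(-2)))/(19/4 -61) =-1290496/9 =-143388.44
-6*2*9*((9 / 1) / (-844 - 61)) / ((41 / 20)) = 0.52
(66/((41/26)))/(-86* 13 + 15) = -1716/45223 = -0.04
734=734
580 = 580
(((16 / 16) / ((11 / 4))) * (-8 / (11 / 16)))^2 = 17.90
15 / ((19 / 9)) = 135 / 19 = 7.11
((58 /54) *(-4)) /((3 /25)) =-2900 /81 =-35.80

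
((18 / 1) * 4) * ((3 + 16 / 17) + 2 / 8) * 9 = 46170 / 17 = 2715.88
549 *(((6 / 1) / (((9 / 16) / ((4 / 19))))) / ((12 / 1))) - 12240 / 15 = -13552 / 19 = -713.26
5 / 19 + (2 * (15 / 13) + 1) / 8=1337 / 1976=0.68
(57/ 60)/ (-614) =-19/ 12280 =-0.00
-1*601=-601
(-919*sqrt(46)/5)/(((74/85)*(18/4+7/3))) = -46869*sqrt(46)/1517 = -209.55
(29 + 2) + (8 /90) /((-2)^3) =2789 /90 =30.99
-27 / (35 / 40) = -216 / 7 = -30.86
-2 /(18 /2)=-2 /9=-0.22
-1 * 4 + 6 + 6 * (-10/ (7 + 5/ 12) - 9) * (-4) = 22282/ 89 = 250.36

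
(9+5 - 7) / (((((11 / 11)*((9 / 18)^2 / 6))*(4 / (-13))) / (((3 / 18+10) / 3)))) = -1850.33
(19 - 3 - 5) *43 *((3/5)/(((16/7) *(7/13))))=18447/80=230.59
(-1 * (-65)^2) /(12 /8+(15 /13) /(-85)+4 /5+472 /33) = -308129250 /1209869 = -254.68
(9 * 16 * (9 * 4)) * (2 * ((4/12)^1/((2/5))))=8640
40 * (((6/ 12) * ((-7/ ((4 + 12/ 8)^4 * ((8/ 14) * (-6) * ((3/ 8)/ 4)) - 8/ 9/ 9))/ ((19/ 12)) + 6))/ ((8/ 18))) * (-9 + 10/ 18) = -24404234280/ 10676873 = -2285.71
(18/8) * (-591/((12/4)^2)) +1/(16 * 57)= -134747/912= -147.75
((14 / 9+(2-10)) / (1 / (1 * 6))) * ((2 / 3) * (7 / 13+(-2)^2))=-13688 / 117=-116.99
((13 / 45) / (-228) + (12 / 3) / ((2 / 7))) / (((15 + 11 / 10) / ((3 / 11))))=13057 / 55062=0.24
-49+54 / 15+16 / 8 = -217 / 5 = -43.40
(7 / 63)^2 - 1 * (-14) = 1135 / 81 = 14.01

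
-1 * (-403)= 403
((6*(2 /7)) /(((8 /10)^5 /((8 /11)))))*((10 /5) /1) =9375 /1232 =7.61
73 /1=73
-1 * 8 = -8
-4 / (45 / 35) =-28 / 9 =-3.11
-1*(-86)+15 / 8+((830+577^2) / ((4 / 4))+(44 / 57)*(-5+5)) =2670775 / 8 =333846.88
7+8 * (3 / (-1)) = -17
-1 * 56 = -56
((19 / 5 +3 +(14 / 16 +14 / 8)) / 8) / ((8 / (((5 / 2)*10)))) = 1885 / 512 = 3.68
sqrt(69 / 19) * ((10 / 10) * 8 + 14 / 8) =18.58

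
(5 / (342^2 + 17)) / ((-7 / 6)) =-30 / 818867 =-0.00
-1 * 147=-147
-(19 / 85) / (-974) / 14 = 19 / 1159060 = 0.00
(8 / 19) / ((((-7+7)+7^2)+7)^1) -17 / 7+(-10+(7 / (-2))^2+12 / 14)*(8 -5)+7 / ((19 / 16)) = 6807 / 532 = 12.80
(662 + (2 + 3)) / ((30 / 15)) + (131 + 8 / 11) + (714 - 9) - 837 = 7331 / 22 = 333.23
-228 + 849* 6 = 4866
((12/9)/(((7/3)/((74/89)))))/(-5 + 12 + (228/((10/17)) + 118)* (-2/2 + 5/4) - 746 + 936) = 1480/1007391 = 0.00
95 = 95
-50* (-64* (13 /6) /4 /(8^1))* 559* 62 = 22527700 /3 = 7509233.33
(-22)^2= 484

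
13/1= 13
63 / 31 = 2.03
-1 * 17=-17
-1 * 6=-6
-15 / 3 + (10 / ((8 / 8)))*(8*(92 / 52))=1775 / 13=136.54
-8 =-8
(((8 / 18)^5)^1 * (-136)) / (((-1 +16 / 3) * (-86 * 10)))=34816 / 55013985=0.00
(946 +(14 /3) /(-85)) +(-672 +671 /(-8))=387743 /2040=190.07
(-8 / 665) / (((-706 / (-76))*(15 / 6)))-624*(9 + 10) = -732404432 / 61775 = -11856.00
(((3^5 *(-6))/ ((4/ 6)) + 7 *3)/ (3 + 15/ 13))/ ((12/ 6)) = -4693/ 18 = -260.72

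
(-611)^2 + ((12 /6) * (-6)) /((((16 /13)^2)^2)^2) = 400847924285341 /1073741824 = 373318.72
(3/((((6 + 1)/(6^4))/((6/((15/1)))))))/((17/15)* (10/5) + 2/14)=92.21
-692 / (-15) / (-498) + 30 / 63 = 0.38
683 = 683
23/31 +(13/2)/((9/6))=472/93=5.08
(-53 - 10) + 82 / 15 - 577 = -9518 / 15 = -634.53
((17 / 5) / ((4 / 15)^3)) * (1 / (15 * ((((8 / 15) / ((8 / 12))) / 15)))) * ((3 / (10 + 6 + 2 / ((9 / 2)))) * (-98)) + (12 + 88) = -74012725 / 18944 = -3906.92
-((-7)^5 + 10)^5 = 1337083751086682003757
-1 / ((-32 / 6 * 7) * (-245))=-3 / 27440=-0.00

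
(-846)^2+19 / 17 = 12167191 / 17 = 715717.12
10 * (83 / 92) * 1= 415 / 46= 9.02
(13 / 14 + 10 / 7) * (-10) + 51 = 192 / 7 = 27.43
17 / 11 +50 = 567 / 11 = 51.55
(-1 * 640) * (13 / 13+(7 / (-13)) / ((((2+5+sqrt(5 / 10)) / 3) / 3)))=-242560 / 1261 - 40320 * sqrt(2) / 1261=-237.57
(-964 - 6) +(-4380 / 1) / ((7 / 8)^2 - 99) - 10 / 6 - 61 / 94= -1644801151 / 1772934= -927.73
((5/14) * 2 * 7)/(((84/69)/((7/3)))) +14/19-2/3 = 2201/228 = 9.65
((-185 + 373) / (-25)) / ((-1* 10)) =94 / 125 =0.75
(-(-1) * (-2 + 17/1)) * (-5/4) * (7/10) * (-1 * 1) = 105/8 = 13.12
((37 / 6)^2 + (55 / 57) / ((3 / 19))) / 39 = 1589 / 1404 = 1.13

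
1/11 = 0.09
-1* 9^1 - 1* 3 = -12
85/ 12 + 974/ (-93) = -3.39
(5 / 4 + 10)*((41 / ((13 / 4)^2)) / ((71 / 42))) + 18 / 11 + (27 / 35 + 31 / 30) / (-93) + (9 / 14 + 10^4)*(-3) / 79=-5124824168771 / 14545847745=-352.32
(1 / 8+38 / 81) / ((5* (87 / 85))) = 6545 / 56376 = 0.12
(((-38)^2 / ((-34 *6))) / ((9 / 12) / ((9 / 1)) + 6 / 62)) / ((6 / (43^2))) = -41384318 / 3417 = -12111.30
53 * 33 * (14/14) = 1749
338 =338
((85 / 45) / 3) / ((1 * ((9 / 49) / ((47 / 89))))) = 39151 / 21627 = 1.81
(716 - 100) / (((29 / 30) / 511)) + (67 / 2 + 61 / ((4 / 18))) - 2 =325936.34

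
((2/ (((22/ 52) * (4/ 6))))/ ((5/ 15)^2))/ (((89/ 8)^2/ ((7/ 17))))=314496/ 1481227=0.21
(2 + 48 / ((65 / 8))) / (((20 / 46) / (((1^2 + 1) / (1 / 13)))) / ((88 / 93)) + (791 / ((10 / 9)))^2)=0.00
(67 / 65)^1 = 67 / 65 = 1.03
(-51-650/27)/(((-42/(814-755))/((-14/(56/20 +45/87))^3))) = -71460465086500/9014055921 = -7927.67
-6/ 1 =-6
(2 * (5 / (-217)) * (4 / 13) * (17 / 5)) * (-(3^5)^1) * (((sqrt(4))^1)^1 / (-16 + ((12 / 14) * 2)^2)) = -28917 / 16120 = -1.79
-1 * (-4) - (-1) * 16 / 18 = 44 / 9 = 4.89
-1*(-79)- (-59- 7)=145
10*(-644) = -6440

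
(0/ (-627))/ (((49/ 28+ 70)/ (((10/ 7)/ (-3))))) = 0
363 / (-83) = -363 / 83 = -4.37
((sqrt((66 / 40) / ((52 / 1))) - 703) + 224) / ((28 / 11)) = -5269 / 28 + 11 * sqrt(2145) / 7280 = -188.11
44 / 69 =0.64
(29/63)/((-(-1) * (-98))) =-29/6174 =-0.00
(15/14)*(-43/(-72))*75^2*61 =24590625/112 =219559.15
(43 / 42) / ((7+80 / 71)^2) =216763 / 13983018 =0.02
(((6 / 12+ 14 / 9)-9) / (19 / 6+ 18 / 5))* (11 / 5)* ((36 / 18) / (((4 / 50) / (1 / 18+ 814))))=-503696875 / 10962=-45949.36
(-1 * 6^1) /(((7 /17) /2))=-204 /7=-29.14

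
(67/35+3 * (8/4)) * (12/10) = 1662/175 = 9.50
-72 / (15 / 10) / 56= -6 / 7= -0.86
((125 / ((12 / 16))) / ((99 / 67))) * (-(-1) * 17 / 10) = 56950 / 297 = 191.75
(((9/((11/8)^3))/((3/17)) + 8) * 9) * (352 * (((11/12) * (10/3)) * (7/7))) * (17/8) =6249200/11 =568109.09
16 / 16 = 1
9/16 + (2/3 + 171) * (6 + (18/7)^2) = 2165.66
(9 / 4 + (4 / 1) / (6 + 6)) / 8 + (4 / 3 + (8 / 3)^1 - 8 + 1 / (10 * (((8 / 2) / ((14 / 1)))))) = -1597 / 480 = -3.33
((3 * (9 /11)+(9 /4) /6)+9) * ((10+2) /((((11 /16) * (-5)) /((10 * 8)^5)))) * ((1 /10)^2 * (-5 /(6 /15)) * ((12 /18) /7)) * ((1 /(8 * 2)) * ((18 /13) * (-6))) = -9210101760000 /11011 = -836445532.65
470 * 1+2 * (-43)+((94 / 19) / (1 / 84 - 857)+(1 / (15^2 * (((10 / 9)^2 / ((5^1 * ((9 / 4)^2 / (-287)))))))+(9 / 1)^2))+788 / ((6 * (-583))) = 2552737650694626187 / 5492491193112000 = 464.77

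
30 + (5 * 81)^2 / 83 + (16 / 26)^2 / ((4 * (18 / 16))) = 2006.29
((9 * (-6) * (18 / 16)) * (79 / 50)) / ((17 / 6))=-57591 / 1700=-33.88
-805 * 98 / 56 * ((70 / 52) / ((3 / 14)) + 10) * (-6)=3578225 / 26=137624.04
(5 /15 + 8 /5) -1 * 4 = -31 /15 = -2.07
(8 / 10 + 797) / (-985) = -3989 / 4925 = -0.81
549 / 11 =49.91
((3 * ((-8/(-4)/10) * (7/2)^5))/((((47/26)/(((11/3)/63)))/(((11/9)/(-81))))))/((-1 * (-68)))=-3776773/1677516480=-0.00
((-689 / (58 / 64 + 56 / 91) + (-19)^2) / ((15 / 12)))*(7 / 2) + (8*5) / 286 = -116274922 / 452595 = -256.91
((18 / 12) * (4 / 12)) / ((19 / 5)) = 0.13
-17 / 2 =-8.50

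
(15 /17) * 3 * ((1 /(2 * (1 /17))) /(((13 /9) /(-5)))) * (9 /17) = -18225 /442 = -41.23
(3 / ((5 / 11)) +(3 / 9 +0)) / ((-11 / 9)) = -312 / 55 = -5.67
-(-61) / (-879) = -61 / 879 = -0.07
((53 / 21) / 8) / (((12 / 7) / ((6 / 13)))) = 53 / 624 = 0.08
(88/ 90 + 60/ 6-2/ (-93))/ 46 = 7672/ 32085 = 0.24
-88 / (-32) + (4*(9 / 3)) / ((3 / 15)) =62.75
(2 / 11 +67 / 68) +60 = 45753 / 748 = 61.17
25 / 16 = 1.56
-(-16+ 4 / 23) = 364 / 23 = 15.83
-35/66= -0.53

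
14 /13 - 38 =-480 /13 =-36.92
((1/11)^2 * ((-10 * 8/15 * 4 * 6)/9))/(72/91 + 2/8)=-46592/412731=-0.11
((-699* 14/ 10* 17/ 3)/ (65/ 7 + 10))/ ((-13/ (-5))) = -194089/ 1755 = -110.59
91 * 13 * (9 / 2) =10647 / 2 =5323.50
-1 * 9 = -9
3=3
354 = 354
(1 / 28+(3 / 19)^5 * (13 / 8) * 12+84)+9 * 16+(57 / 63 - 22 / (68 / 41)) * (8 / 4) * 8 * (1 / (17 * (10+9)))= 13670488845131 / 60109779324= 227.43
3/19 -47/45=-758/855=-0.89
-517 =-517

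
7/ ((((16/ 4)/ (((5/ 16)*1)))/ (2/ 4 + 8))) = 4.65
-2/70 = -1/35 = -0.03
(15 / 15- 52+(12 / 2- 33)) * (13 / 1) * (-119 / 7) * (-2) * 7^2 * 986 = -1665673464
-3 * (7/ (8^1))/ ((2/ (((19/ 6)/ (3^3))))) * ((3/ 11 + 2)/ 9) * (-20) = 0.78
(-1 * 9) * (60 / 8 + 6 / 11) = -1593 / 22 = -72.41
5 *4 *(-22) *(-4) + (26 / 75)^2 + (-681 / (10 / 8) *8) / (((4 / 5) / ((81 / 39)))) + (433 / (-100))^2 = -11157363179 / 1170000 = -9536.21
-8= -8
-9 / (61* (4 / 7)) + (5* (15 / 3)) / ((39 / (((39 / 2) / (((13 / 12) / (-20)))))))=-732819 / 3172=-231.03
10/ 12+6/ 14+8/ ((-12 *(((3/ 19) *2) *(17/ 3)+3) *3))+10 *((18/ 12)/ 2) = 7138/ 819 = 8.72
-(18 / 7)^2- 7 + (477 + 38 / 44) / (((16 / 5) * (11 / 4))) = 1930029 / 47432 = 40.69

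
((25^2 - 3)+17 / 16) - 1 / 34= 169465 / 272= 623.03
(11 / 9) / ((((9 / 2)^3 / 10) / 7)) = 6160 / 6561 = 0.94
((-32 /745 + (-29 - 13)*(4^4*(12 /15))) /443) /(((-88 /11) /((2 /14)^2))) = 801028 /16171715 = 0.05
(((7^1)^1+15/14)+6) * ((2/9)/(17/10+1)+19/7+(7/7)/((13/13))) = 636113/11907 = 53.42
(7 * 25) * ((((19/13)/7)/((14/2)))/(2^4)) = 475/1456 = 0.33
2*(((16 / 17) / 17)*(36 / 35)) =1152 / 10115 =0.11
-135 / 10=-27 / 2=-13.50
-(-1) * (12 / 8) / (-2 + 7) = 3 / 10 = 0.30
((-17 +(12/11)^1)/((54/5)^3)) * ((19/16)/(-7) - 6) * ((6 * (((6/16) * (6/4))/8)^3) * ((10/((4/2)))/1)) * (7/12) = 75578125/159450660864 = 0.00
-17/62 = -0.27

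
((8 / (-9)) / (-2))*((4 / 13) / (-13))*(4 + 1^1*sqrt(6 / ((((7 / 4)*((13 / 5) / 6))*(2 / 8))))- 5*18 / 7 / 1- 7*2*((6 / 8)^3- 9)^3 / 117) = -0.76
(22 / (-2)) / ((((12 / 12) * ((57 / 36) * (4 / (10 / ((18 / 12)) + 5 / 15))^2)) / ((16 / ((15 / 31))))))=-66836 / 95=-703.54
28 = 28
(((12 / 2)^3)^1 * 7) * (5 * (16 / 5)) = 24192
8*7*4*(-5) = -1120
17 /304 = 0.06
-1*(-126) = 126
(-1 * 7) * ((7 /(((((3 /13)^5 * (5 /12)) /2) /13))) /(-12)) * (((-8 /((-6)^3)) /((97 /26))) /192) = 3074677333 /152740080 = 20.13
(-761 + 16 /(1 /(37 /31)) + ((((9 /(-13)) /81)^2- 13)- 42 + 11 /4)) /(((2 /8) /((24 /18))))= -5392096604 /1273077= -4235.48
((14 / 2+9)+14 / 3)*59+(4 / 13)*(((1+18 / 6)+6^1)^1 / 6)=15858 / 13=1219.85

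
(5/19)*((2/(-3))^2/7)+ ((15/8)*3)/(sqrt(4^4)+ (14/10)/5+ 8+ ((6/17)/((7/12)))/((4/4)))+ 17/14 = 147564197/101277144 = 1.46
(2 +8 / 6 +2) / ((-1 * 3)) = -16 / 9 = -1.78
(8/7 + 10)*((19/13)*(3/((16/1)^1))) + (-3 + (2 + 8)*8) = 4483/56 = 80.05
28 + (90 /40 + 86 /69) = 8693 /276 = 31.50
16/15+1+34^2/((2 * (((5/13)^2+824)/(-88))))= -2443579/40965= -59.65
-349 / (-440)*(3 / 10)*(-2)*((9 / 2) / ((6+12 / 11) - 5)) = -9423 / 9200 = -1.02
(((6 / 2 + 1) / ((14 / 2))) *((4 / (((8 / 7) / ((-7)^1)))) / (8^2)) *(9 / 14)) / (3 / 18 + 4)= -27 / 800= -0.03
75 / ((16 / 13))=975 / 16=60.94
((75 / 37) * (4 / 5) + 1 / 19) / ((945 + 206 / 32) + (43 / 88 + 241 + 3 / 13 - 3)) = 2692976 / 1914324537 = 0.00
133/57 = 7/3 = 2.33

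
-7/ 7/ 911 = -1/ 911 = -0.00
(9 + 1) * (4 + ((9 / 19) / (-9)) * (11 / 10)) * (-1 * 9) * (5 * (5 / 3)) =-56175 / 19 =-2956.58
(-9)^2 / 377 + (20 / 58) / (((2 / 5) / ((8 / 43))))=6083 / 16211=0.38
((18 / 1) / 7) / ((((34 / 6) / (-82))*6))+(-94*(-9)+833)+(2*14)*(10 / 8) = 203228 / 119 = 1707.80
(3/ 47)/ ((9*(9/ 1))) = 1/ 1269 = 0.00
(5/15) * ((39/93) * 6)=26/31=0.84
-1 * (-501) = 501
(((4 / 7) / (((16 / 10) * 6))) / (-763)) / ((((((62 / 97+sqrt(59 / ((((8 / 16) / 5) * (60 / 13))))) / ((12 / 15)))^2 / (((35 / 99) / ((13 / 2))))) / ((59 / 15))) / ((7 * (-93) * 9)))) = 1993433470860592 / 4033014832126987135- 3311849371328 * sqrt(4602) / 4033014832126987135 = 0.00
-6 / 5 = -1.20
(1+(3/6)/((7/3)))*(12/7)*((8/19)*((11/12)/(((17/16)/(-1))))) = -704/931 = -0.76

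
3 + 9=12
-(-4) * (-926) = -3704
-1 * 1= -1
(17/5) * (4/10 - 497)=-42211/25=-1688.44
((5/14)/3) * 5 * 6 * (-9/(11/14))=-450/11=-40.91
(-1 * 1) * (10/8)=-5/4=-1.25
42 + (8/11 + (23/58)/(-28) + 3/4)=776425/17864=43.46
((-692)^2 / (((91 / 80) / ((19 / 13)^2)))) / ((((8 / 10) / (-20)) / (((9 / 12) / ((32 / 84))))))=-97239321000 / 2197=-44260045.97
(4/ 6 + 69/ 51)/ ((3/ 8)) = 824/ 153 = 5.39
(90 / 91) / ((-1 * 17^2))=-90 / 26299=-0.00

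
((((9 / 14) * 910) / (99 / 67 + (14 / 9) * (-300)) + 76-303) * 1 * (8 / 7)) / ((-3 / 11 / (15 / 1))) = 9390817040 / 654521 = 14347.62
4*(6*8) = 192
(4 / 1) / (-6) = -2 / 3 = -0.67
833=833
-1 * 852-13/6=-5125/6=-854.17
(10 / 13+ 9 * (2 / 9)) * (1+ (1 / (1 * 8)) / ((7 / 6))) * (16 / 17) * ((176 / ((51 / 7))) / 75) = 87296 / 93925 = 0.93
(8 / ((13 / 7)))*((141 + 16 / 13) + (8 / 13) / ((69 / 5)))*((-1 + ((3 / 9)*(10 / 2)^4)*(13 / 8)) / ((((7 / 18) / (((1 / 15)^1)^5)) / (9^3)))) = 477165102 / 934375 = 510.68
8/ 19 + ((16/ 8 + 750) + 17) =14619/ 19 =769.42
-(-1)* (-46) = -46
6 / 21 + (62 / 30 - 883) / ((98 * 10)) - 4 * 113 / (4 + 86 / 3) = -106207 / 7350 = -14.45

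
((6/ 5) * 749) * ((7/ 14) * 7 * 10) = 31458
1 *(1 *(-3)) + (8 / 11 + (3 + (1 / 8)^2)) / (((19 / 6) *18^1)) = -117749 / 40128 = -2.93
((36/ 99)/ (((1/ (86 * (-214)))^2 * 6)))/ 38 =338707216/ 627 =540202.90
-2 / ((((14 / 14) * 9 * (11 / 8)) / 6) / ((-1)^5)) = 32 / 33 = 0.97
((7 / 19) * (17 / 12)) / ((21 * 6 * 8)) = 17 / 32832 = 0.00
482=482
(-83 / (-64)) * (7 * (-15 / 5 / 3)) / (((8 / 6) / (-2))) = 1743 / 128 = 13.62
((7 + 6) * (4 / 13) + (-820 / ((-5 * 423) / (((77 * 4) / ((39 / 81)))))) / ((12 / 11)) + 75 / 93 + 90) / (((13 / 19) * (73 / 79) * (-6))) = -3052972459 / 35950018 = -84.92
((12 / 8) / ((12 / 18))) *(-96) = -216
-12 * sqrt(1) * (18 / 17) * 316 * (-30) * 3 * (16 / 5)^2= 314523648 / 85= 3700278.21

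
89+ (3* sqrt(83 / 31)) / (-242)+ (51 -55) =84.98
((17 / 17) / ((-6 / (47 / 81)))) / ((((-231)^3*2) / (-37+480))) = 20821 / 11981252052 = 0.00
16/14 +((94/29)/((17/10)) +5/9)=111971/31059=3.61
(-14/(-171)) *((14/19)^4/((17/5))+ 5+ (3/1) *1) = 83606768/126281049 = 0.66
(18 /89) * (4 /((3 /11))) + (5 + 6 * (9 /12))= 2219 /178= 12.47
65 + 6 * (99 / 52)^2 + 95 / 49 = 5875307 / 66248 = 88.69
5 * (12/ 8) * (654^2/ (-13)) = -3207870/ 13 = -246759.23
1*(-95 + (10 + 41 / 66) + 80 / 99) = -16547 / 198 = -83.57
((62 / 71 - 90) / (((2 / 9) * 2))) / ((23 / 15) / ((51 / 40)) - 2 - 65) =2178414 / 714757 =3.05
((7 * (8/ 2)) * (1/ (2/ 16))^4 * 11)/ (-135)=-1261568/ 135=-9344.95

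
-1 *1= -1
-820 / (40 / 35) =-717.50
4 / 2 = 2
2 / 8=1 / 4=0.25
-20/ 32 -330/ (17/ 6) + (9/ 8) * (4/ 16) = -63547/ 544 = -116.81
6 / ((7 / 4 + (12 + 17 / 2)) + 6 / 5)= 120 / 469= 0.26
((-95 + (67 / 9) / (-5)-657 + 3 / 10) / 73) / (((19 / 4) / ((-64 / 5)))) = 8676736 / 312075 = 27.80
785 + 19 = 804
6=6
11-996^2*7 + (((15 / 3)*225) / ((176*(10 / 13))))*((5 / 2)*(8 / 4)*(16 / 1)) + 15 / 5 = -152755531 / 22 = -6943433.23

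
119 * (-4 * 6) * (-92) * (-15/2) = -1970640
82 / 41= 2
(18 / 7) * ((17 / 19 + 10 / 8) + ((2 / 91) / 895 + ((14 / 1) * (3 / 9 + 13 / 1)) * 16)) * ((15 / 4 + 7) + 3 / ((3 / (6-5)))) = 7825586610801 / 86657480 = 90304.80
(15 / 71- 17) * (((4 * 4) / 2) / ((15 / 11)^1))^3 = -812314624 / 239625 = -3389.94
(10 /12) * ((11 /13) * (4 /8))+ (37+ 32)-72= -413 /156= -2.65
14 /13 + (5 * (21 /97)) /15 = 1449 /1261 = 1.15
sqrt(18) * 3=9 * sqrt(2)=12.73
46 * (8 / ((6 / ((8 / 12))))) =368 / 9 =40.89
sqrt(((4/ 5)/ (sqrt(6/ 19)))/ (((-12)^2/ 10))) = 3^(3/ 4)* 38^(1/ 4)/ 18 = 0.31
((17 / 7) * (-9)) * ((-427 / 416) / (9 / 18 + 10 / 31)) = 5673 / 208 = 27.27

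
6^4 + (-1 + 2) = 1297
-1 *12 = -12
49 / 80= 0.61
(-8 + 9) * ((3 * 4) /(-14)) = -6 /7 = -0.86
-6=-6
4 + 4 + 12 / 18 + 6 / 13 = 356 / 39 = 9.13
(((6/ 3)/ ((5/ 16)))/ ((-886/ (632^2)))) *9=-57517056/ 2215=-25967.07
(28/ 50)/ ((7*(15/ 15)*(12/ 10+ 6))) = 1/ 90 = 0.01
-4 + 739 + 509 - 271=973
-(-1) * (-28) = -28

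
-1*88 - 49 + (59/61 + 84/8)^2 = -81907/14884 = -5.50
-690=-690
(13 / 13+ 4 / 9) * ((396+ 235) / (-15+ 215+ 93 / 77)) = 631631 / 139437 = 4.53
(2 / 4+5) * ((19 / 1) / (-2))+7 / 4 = -101 / 2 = -50.50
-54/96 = -0.56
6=6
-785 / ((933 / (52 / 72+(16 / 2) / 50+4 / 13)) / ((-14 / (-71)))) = -7650139 / 38752155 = -0.20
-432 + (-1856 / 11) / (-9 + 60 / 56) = -501488 / 1221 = -410.72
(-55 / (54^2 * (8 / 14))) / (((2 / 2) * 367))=-0.00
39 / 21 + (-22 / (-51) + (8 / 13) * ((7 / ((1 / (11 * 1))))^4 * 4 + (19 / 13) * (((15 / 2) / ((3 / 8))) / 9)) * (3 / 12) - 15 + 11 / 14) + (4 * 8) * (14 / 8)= 7830988773151 / 361998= 21632685.19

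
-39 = -39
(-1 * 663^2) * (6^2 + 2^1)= -16703622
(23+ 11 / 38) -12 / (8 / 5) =300 / 19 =15.79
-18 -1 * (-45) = 27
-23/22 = -1.05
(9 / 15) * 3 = 1.80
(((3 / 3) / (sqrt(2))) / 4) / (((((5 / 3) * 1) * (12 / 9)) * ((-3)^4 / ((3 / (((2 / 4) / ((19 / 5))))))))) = 19 * sqrt(2) / 1200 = 0.02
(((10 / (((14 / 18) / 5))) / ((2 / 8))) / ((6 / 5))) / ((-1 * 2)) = -750 / 7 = -107.14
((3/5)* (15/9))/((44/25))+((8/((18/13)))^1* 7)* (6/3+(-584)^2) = 1820795051/132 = 13793901.90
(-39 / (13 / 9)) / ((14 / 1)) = -27 / 14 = -1.93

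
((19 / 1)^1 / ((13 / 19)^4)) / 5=2476099 / 142805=17.34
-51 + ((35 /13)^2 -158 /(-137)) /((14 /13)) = -1077107 /24934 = -43.20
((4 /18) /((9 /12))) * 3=8 /9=0.89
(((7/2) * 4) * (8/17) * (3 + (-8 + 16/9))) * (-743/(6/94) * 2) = 226846816/459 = 494219.64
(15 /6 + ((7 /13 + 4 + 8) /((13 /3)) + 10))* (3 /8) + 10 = 42649 /2704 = 15.77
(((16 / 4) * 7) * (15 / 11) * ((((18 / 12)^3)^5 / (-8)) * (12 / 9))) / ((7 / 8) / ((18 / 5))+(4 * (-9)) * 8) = 4519905705 / 466746368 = 9.68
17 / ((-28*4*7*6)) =-17 / 4704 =-0.00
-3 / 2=-1.50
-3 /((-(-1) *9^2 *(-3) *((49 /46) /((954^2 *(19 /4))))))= 50103.39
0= 0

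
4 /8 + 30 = 61 /2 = 30.50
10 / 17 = 0.59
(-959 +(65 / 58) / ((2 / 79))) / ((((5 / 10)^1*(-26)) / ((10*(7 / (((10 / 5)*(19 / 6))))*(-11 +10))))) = -11141445 / 14326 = -777.71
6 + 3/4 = 27/4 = 6.75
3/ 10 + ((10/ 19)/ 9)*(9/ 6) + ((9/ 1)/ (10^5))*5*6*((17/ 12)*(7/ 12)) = 3556349/ 9120000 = 0.39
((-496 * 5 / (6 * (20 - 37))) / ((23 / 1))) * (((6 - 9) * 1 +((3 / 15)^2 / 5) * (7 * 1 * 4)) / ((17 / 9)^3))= -20911608 / 48024575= -0.44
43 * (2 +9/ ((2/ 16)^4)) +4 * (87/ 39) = 20608210/ 13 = 1585246.92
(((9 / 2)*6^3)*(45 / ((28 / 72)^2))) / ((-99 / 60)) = -94478400 / 539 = -175284.60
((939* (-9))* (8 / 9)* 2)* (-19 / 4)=71364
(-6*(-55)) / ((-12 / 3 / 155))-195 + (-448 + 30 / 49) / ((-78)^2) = -967578223 / 74529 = -12982.57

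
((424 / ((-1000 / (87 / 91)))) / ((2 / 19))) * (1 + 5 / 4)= -788481 / 91000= -8.66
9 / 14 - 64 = -63.36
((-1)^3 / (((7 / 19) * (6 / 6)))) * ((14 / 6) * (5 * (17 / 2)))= -1615 / 6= -269.17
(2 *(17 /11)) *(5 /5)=34 /11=3.09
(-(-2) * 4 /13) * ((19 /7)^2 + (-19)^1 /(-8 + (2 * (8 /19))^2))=6.14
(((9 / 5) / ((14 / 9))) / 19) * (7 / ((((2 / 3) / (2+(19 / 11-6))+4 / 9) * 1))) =3645 / 1292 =2.82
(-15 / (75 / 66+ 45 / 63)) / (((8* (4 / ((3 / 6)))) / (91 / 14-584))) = 88935 / 1216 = 73.14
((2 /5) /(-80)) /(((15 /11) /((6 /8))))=-11 /4000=-0.00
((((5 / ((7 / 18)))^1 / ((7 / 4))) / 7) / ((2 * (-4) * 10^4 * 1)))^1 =-0.00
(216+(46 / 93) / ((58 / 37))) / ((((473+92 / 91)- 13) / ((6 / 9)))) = 53089673 / 169716816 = 0.31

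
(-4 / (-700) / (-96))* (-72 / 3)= 0.00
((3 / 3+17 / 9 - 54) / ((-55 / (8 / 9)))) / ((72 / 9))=92 / 891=0.10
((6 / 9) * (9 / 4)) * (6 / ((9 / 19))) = 19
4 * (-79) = -316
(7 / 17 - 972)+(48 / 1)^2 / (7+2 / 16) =-209375 / 323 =-648.22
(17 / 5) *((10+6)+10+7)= 561 / 5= 112.20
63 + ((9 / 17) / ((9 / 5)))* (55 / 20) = 4339 / 68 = 63.81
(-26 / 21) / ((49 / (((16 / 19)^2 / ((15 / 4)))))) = -26624 / 5572035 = -0.00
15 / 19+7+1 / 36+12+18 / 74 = 507691 / 25308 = 20.06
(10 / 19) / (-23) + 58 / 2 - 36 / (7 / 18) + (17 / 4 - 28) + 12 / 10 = -5270309 / 61180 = -86.14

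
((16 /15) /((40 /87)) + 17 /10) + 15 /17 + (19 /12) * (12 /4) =16409 /1700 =9.65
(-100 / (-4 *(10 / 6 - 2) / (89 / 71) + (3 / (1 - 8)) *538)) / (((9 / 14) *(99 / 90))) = 174440 / 283107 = 0.62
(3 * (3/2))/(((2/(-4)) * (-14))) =9/14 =0.64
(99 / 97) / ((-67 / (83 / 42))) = -2739 / 90986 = -0.03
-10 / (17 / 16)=-160 / 17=-9.41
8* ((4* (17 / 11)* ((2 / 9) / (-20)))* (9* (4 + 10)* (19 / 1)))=-72352 / 55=-1315.49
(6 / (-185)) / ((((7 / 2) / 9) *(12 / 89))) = -801 / 1295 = -0.62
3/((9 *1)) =1/3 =0.33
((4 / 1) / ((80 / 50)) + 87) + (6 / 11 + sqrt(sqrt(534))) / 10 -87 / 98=534^(1 / 4) / 10 + 238957 / 2695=89.15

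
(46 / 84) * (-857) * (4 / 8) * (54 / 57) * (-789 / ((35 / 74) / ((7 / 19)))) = 1726269669 / 12635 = 136626.01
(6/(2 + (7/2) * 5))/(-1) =-0.31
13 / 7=1.86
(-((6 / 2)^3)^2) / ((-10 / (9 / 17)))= 6561 / 170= 38.59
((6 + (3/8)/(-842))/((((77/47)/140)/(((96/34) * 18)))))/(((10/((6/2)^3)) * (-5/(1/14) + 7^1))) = -615409164/551089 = -1116.71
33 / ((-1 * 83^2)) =-0.00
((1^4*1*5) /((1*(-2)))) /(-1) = 2.50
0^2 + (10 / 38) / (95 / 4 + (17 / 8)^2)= 0.01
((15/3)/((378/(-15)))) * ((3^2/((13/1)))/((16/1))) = -0.01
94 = 94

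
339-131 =208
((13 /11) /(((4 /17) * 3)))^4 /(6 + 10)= 2385443281 /4857532416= 0.49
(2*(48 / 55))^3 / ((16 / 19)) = 1050624 / 166375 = 6.31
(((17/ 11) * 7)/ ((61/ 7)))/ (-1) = -833/ 671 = -1.24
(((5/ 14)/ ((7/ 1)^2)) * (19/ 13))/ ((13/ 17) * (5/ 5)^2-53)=-1615/ 7919184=-0.00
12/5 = 2.40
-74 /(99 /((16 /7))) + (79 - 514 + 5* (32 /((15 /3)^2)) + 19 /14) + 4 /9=-428.51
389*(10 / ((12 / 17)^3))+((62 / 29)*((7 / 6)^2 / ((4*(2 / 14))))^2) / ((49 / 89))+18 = 3337449635 / 300672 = 11099.97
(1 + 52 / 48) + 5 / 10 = 31 / 12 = 2.58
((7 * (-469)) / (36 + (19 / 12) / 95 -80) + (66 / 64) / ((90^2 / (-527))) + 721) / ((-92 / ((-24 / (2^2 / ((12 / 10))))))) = 25914099331 / 416208000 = 62.26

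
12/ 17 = 0.71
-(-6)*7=42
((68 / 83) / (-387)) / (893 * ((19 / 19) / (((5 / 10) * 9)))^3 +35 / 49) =-38556 / 191487557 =-0.00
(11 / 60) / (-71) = -11 / 4260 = -0.00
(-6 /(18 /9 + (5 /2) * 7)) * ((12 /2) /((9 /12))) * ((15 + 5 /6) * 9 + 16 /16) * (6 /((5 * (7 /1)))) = -60.55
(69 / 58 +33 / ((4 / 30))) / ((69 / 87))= 7212 / 23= 313.57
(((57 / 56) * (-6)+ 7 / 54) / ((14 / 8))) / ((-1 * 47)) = 4519 / 62181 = 0.07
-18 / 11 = -1.64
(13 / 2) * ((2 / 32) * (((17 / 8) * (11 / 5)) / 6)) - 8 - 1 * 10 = -135809 / 7680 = -17.68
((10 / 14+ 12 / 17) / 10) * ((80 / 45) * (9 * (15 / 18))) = 1.89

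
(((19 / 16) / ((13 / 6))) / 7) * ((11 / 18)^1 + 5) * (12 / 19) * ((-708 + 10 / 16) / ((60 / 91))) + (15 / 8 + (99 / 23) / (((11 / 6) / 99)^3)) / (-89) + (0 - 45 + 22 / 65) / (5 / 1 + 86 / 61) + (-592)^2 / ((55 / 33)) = 35152983689215 / 173716608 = 202358.22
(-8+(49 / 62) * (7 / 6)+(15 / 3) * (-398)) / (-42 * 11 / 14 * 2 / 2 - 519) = 742913 / 205344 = 3.62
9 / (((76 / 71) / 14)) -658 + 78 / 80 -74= -613.31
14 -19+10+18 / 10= 34 / 5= 6.80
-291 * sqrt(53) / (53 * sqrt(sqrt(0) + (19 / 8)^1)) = -582 * sqrt(2014) / 1007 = -25.94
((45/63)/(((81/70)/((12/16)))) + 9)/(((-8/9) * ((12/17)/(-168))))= 60809/24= 2533.71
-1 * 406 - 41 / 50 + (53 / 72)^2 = -52653647 / 129600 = -406.28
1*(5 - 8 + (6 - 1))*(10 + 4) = 28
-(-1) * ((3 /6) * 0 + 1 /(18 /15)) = 5 /6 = 0.83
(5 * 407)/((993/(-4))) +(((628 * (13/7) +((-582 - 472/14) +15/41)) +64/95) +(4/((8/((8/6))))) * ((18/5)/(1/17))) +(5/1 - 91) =2697741367/5414829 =498.21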